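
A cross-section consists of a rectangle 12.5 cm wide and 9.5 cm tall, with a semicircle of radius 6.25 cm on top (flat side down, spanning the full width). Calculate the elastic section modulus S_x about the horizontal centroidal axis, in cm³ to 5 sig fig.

S_x ≈ 386.58 cm³

Split into non-overlapping primitives; take the origin at the lower-left of the bounding box.
Rectangular body: 12.5 × 9.5, A = 118.75 cm², y = 4.75 cm, Ī = 893.099 cm⁴.
Semicircular cap: semicircle r = 6.25, A = 61.35923 cm², y = 12.15258 cm, Ī = 167.4758 cm⁴.
Centroid: ȳ = ΣA·y / ΣA = 7.271896 cm.
Transfer each piece to the horizontal centroidal axis using Ī + A·d² with d = y − 7.271896:
  rectangular body: d = -2.521896 cm → contributes +1648.344 cm⁴
  semicircular cap: d = 4.880686 cm → contributes +1629.12 cm⁴
Total I = 3277.464 cm⁴.
Extreme fibre distance c = 8.478104 cm; S = I/c = 386.5799 cm³.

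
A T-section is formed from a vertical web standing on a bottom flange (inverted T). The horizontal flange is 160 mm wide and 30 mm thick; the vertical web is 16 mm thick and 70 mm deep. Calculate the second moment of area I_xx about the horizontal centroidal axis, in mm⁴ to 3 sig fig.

Decompose the section into non-overlapping parts with the origin at the bottom-left of its bounding rectangle.
Flange: 160 × 30, A = 4 800 mm², y = 15 mm, Ī = 360 000 mm⁴.
Web: 16 × 70, A = 1 120 mm², y = 65 mm, Ī = 457 333 mm⁴.
Centroid: ȳ = ΣA·y / ΣA = 24.459 mm.
Transfer each piece to the horizontal centroidal axis using Ī + A·d² with d = y − 24.459:
  flange: d = -9.4595 mm → contributes +789 511 mm⁴
  web: d = 40.541 mm → contributes +2 298 093 mm⁴
Total I = 3 087 604 mm⁴.

I_xx ≈ 3.09 × 10⁶ mm⁴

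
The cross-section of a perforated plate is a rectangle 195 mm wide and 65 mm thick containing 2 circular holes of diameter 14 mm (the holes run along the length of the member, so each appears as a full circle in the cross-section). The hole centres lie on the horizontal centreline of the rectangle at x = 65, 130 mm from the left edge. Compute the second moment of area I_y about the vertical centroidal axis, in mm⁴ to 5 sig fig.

Break the section into simple shapes (no overlaps), measuring from the bottom-left corner of the bounding box.
Plate: 195 × 65, A = 12 675 mm², x = 97.5 mm, Ī = 40 163 906 mm⁴.
Hole 1 (subtracted): ⌀14, A = 153.938 mm², x = 65 mm, Ī = 1885.741 mm⁴.
Hole 2 (subtracted): ⌀14, A = 153.938 mm², x = 130 mm, Ī = 1885.741 mm⁴.
By symmetry the centroid is at mid-width, x̄ = 97.5 mm.
Transfer each piece to the vertical centroidal axis using Ī + A·d² with d = x − 97.5:
  plate: d = 0 mm → contributes +40 163 906 mm⁴
  hole 1: d = -32.5 mm → contributes −164482.8 mm⁴
  hole 2: d = 32.5 mm → contributes −164482.8 mm⁴
Total I = 39 834 941 mm⁴.

I_y ≈ 3.9835 × 10⁷ mm⁴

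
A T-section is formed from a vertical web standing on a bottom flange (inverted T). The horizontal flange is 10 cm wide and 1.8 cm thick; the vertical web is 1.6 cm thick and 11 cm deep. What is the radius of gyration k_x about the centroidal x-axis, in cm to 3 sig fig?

k_x ≈ 3.92 cm

Break the section into simple shapes (no overlaps), measuring from the bottom-left corner of the bounding box.
Flange: 10 × 1.8, A = 18 cm², y = 0.9 cm, Ī = 4.86 cm⁴.
Web: 1.6 × 11, A = 17.6 cm², y = 7.3 cm, Ī = 177.47 cm⁴.
Centroid: ȳ = ΣA·y / ΣA = 4.064 cm.
Transfer each piece to the centroidal x-axis using Ī + A·d² with d = y − 4.064:
  flange: d = -3.164 cm → contributes +185.06 cm⁴
  web: d = 3.236 cm → contributes +361.76 cm⁴
Total I = 546.82 cm⁴.
Radius of gyration: k = √(I/A) = √(546.82 / 35.6) = 3.9192 cm.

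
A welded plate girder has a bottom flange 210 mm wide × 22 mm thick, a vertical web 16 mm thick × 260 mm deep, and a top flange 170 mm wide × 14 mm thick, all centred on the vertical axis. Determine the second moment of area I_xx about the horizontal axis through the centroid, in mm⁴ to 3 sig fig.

Decompose the section into non-overlapping parts with the origin at the bottom-left of its bounding rectangle.
Bottom plate: 210 × 22, A = 4 620 mm², y = 11 mm, Ī = 186 340 mm⁴.
Web plate: 16 × 260, A = 4 160 mm², y = 152 mm, Ī = 23 434 667 mm⁴.
Top plate: 170 × 14, A = 2 380 mm², y = 289 mm, Ī = 38 873 mm⁴.
Centroid: ȳ = ΣA·y / ΣA = 122.85 mm.
Transfer each piece to the horizontal axis through the centroid using Ī + A·d² with d = y − 122.85:
  bottom plate: d = -111.85 mm → contributes +57 980 232 mm⁴
  web plate: d = 29.154 mm → contributes +26 970 512 mm⁴
  top plate: d = 166.15 mm → contributes +65 743 991 mm⁴
Total I = 150 694 735 mm⁴.

I_xx ≈ 1.51 × 10⁸ mm⁴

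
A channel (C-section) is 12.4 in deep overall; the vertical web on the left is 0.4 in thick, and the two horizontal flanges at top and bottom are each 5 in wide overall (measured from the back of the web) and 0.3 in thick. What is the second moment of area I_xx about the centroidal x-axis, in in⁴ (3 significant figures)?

I_xx ≈ 165 in⁴

Break the section into simple shapes (no overlaps), measuring from the bottom-left corner of the bounding box.
Web: 0.4 × 12.4, A = 4.96 in², y = 6.2 in, Ī = 63.554 in⁴.
Top flange (beyond web): 4.6 × 0.3, A = 1.38 in², y = 12.25 in, Ī = 0.01035 in⁴.
Bottom flange (beyond web): 4.6 × 0.3, A = 1.38 in², y = 0.15 in, Ī = 0.01035 in⁴.
By symmetry the centroid is at mid-height, ȳ = 6.2 in.
Transfer each piece to the centroidal x-axis using Ī + A·d² with d = y − 6.2:
  web: d = 0 in → contributes +63.554 in⁴
  top flange (beyond web): d = 6.05 in → contributes +50.522 in⁴
  bottom flange (beyond web): d = -6.05 in → contributes +50.522 in⁴
Total I = 164.6 in⁴.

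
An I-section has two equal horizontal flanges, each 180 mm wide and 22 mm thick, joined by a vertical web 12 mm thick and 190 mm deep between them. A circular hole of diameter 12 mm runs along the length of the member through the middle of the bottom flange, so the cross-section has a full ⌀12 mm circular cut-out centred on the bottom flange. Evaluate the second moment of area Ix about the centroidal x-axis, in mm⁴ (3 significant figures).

Ix ≈ 9.49 × 10⁷ mm⁴

Split into non-overlapping primitives; take the origin at the lower-left of the bounding box.
Bottom flange: 180 × 22, A = 3 960 mm², y = 11 mm, Ī = 159 720 mm⁴.
Web: 12 × 190, A = 2 280 mm², y = 117 mm, Ī = 6 859 000 mm⁴.
Top flange: 180 × 22, A = 3 960 mm², y = 223 mm, Ī = 159 720 mm⁴.
Hole (subtracted): ⌀12, A = 113.1 mm², y = 11 mm, Ī = 1017.9 mm⁴.
Centroid: ȳ = ΣA·y / ΣA = 118.19 mm.
Transfer each piece to the centroidal x-axis using Ī + A·d² with d = y − 118.19:
  bottom flange: d = -107.19 mm → contributes +45 657 646 mm⁴
  web: d = -1.1885 mm → contributes +6 862 221 mm⁴
  top flange: d = 104.81 mm → contributes +43 662 101 mm⁴
  hole: d = -107.19 mm → contributes −1 300 436 mm⁴
Total I = 94 881 532 mm⁴.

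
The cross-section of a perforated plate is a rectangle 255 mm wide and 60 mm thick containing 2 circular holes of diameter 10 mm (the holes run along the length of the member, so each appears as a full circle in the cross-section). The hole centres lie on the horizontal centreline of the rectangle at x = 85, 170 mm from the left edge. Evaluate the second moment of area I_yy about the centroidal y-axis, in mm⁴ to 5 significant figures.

Split into non-overlapping primitives; take the origin at the lower-left of the bounding box.
Plate: 255 × 60, A = 15 300 mm², x = 127.5 mm, Ī = 82 906 875 mm⁴.
Hole 1 (subtracted): ⌀10, A = 78.53982 mm², x = 85 mm, Ī = 490.8739 mm⁴.
Hole 2 (subtracted): ⌀10, A = 78.53982 mm², x = 170 mm, Ī = 490.8739 mm⁴.
By symmetry the centroid is at mid-width, x̄ = 127.5 mm.
Transfer each piece to the centroidal y-axis using Ī + A·d² with d = x − 127.5:
  plate: d = 0 mm → contributes +82 906 875 mm⁴
  hole 1: d = -42.5 mm → contributes −142353.4 mm⁴
  hole 2: d = 42.5 mm → contributes −142353.4 mm⁴
Total I = 82 622 168 mm⁴.

I_yy ≈ 8.2622 × 10⁷ mm⁴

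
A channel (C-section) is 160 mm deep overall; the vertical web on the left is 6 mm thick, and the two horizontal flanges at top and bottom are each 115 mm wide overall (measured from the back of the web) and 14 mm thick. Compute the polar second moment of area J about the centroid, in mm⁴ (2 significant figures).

Break the section into simple shapes (no overlaps), measuring from the bottom-left corner of the bounding box.
Web: 6 × 160, A = 960 mm², y = 80 mm, Ī = 2 048 000 mm⁴.
Top flange (beyond web): 109 × 14, A = 1 526 mm², y = 153 mm, Ī = 24 925 mm⁴.
Bottom flange (beyond web): 109 × 14, A = 1 526 mm², y = 7 mm, Ī = 24 925 mm⁴.
By symmetry the centroid is at mid-height, ȳ = 80 mm.
Transfer each piece to the centroidal x-axis using Ī + A·d² with d = y − 80:
  web: d = 0 mm → contributes +2 048 000 mm⁴
  top flange (beyond web): d = 73 mm → contributes +8 156 979 mm⁴
  bottom flange (beyond web): d = -73 mm → contributes +8 156 979 mm⁴
Total I = 18 361 957 mm⁴.
For the y-axis: x̄ = 46.74 mm.
Repeating about the centroidal y-axis gives I_y = 5 439 133 mm⁴.
Polar second moment: J = I_x + I_y = 23 801 090 mm⁴.

J ≈ 2.4 × 10⁷ mm⁴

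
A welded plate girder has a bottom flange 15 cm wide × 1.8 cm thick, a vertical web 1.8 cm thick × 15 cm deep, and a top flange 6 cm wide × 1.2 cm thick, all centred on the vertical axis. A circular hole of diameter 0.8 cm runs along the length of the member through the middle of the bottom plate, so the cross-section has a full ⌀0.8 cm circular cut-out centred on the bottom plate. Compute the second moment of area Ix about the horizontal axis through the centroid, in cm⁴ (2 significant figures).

Break the section into simple shapes (no overlaps), measuring from the bottom-left corner of the bounding box.
Bottom plate: 15 × 1.8, A = 27 cm², y = 0.9 cm, Ī = 7.29 cm⁴.
Web plate: 1.8 × 15, A = 27 cm², y = 9.3 cm, Ī = 506.3 cm⁴.
Top plate: 6 × 1.2, A = 7.2 cm², y = 17.4 cm, Ī = 0.864 cm⁴.
Hole (subtracted): ⌀0.8, A = 0.5027 cm², y = 0.9 cm, Ī = 0.02011 cm⁴.
Centroid: ȳ = ΣA·y / ΣA = 6.594 cm.
Transfer each piece to the horizontal axis through the centroid using Ī + A·d² with d = y − 6.594:
  bottom plate: d = -5.694 cm → contributes +882.6 cm⁴
  web plate: d = 2.706 cm → contributes +704 cm⁴
  top plate: d = 10.81 cm → contributes +841.6 cm⁴
  hole: d = -5.694 cm → contributes −16.32 cm⁴
Total I = 2 412 cm⁴.

Ix ≈ 2400 cm⁴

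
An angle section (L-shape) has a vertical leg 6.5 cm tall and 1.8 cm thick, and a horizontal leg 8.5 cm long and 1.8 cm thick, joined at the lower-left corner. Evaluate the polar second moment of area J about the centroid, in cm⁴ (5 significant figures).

Break the section into simple shapes (no overlaps), measuring from the bottom-left corner of the bounding box.
Vertical leg: 1.8 × 6.5, A = 11.7 cm², y = 3.25 cm, Ī = 41.19375 cm⁴.
Horizontal leg (remainder): 6.7 × 1.8, A = 12.06 cm², y = 0.9 cm, Ī = 3.2562 cm⁴.
Centroid: ȳ = ΣA·y / ΣA = 2.057197 cm.
Transfer each piece to the centroidal x-axis using Ī + A·d² with d = y − 2.057197:
  vertical leg: d = 1.192803 cm → contributes +57.84027 cm⁴
  horizontal leg (remainder): d = -1.157197 cm → contributes +19.4058 cm⁴
Total I = 77.24607 cm⁴.
For the y-axis: x̄ = 3.057197 cm.
Repeating about the centroidal y-axis gives I_y = 155.5401 cm⁴.
Polar second moment: J = I_x + I_y = 232.7861 cm⁴.

J ≈ 232.79 cm⁴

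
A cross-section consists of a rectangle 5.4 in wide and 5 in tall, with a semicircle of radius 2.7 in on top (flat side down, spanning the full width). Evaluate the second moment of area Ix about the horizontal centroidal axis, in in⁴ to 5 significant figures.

Ix ≈ 168.97 in⁴

Treat the section as a set of non-overlapping primitives; coordinates are from the bounding-box lower-left.
Rectangular body: 5.4 × 5, A = 27 in², y = 2.5 in, Ī = 56.25 in⁴.
Semicircular cap: semicircle r = 2.7, A = 11.45111 in², y = 6.145916 in, Ī = 5.832935 in⁴.
Centroid: ȳ = ΣA·y / ΣA = 3.585788 in.
Transfer each piece to the horizontal centroidal axis using Ī + A·d² with d = y − 3.585788:
  rectangular body: d = -1.085788 in → contributes +88.08128 in⁴
  semicircular cap: d = 2.560127 in → contributes +80.88636 in⁴
Total I = 168.9676 in⁴.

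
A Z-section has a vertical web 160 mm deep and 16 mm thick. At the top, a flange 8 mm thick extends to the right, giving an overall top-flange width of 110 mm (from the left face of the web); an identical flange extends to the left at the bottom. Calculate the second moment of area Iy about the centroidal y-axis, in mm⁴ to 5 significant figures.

Decompose the section into non-overlapping parts with the origin at the bottom-left of its bounding rectangle.
Web: 16 × 160, A = 2 560 mm², x = 102 mm, Ī = 54613.33 mm⁴.
Top flange (beyond web): 94 × 8, A = 752 mm², x = 157 mm, Ī = 553722.7 mm⁴.
Bottom flange (beyond web): 94 × 8, A = 752 mm², x = 47 mm, Ī = 553722.7 mm⁴.
Centroid: x̄ = ΣA·x / ΣA = 102 mm.
Transfer each piece to the centroidal y-axis using Ī + A·d² with d = x − 102:
  web: d = 0 mm → contributes +54613.33 mm⁴
  top flange (beyond web): d = 55 mm → contributes +2 828 523 mm⁴
  bottom flange (beyond web): d = -55 mm → contributes +2 828 523 mm⁴
Total I = 5 711 659 mm⁴.

Iy ≈ 5.7117 × 10⁶ mm⁴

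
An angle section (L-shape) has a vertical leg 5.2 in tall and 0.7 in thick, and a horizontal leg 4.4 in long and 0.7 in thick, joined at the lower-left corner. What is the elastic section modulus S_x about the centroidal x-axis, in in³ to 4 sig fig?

S_x ≈ 4.517 in³

Treat the section as a set of non-overlapping primitives; coordinates are from the bounding-box lower-left.
Vertical leg: 0.7 × 5.2, A = 3.64 in², y = 2.6 in, Ī = 8.20213 in⁴.
Horizontal leg (remainder): 3.7 × 0.7, A = 2.59 in², y = 0.35 in, Ī = 0.105758 in⁴.
Centroid: ȳ = ΣA·y / ΣA = 1.66461 in.
Transfer each piece to the centroidal x-axis using Ī + A·d² with d = y − 1.66461:
  vertical leg: d = 0.935393 in → contributes +11.387 in⁴
  horizontal leg (remainder): d = -1.31461 in → contributes +4.58177 in⁴
Total I = 15.9688 in⁴.
Extreme fibre distance c = 3.53539 in; S = I/c = 4.51683 in³.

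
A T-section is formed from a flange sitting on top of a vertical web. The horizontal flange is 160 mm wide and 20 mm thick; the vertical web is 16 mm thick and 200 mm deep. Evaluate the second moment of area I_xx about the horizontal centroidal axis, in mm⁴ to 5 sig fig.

Treat the section as a set of non-overlapping primitives; coordinates are from the bounding-box lower-left.
Flange: 160 × 20, A = 3 200 mm², y = 210 mm, Ī = 106666.7 mm⁴.
Web: 16 × 200, A = 3 200 mm², y = 100 mm, Ī = 10 666 667 mm⁴.
Centroid: ȳ = ΣA·y / ΣA = 155 mm.
Transfer each piece to the horizontal centroidal axis using Ī + A·d² with d = y − 155:
  flange: d = 55 mm → contributes +9 786 667 mm⁴
  web: d = -55 mm → contributes +20 346 667 mm⁴
Total I = 30 133 333 mm⁴.

I_xx ≈ 3.0133 × 10⁷ mm⁴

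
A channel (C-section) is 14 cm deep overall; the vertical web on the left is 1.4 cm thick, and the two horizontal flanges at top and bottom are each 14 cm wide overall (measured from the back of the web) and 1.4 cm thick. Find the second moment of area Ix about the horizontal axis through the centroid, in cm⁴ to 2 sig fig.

Break the section into simple shapes (no overlaps), measuring from the bottom-left corner of the bounding box.
Web: 1.4 × 14, A = 19.6 cm², y = 7 cm, Ī = 320.1 cm⁴.
Top flange (beyond web): 12.6 × 1.4, A = 17.64 cm², y = 13.3 cm, Ī = 2.881 cm⁴.
Bottom flange (beyond web): 12.6 × 1.4, A = 17.64 cm², y = 0.7 cm, Ī = 2.881 cm⁴.
By symmetry the centroid is at mid-height, ȳ = 7 cm.
Transfer each piece to the horizontal axis through the centroid using Ī + A·d² with d = y − 7:
  web: d = 0 cm → contributes +320.1 cm⁴
  top flange (beyond web): d = 6.3 cm → contributes +703 cm⁴
  bottom flange (beyond web): d = -6.3 cm → contributes +703 cm⁴
Total I = 1 726 cm⁴.

Ix ≈ 1700 cm⁴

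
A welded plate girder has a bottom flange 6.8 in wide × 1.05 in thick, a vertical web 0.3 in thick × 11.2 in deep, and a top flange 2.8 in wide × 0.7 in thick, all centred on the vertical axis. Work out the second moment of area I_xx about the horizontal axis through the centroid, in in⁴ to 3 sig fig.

I_xx ≈ 291 in⁴

Break the section into simple shapes (no overlaps), measuring from the bottom-left corner of the bounding box.
Bottom plate: 6.8 × 1.05, A = 7.14 in², y = 0.525 in, Ī = 0.65599 in⁴.
Web plate: 0.3 × 11.2, A = 3.36 in², y = 6.65 in, Ī = 35.123 in⁴.
Top plate: 2.8 × 0.7, A = 1.96 in², y = 12.6 in, Ī = 0.080033 in⁴.
Centroid: ȳ = ΣA·y / ΣA = 4.0761 in.
Transfer each piece to the horizontal axis through the centroid using Ī + A·d² with d = y − 4.0761:
  bottom plate: d = -3.5511 in → contributes +90.695 in⁴
  web plate: d = 2.5739 in → contributes +57.383 in⁴
  top plate: d = 8.5239 in → contributes +142.49 in⁴
Total I = 290.56 in⁴.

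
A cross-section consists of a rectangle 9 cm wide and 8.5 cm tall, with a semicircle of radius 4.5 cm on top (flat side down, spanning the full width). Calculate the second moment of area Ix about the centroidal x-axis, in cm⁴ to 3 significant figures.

Break the section into simple shapes (no overlaps), measuring from the bottom-left corner of the bounding box.
Rectangular body: 9 × 8.5, A = 76.5 cm², y = 4.25 cm, Ī = 460.59 cm⁴.
Semicircular cap: semicircle r = 4.5, A = 31.809 cm², y = 10.41 cm, Ī = 45.007 cm⁴.
Centroid: ȳ = ΣA·y / ΣA = 6.0591 cm.
Transfer each piece to the centroidal x-axis using Ī + A·d² with d = y − 6.0591:
  rectangular body: d = -1.8091 cm → contributes +710.95 cm⁴
  semicircular cap: d = 4.3508 cm → contributes +647.13 cm⁴
Total I = 1358.1 cm⁴.

Ix ≈ 1360 cm⁴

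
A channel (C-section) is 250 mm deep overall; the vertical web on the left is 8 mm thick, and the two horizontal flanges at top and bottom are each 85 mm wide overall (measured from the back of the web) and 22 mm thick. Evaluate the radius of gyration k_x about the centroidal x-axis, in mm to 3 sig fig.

Break the section into simple shapes (no overlaps), measuring from the bottom-left corner of the bounding box.
Web: 8 × 250, A = 2 000 mm², y = 125 mm, Ī = 10 416 667 mm⁴.
Top flange (beyond web): 77 × 22, A = 1 694 mm², y = 239 mm, Ī = 68 325 mm⁴.
Bottom flange (beyond web): 77 × 22, A = 1 694 mm², y = 11 mm, Ī = 68 325 mm⁴.
By symmetry the centroid is at mid-height, ȳ = 125 mm.
Transfer each piece to the centroidal x-axis using Ī + A·d² with d = y − 125:
  web: d = 0 mm → contributes +10 416 667 mm⁴
  top flange (beyond web): d = 114 mm → contributes +22 083 549 mm⁴
  bottom flange (beyond web): d = -114 mm → contributes +22 083 549 mm⁴
Total I = 54 583 764 mm⁴.
Radius of gyration: k = √(I/A) = √(54 583 764 / 5 388) = 100.65 mm.

k_x ≈ 101 mm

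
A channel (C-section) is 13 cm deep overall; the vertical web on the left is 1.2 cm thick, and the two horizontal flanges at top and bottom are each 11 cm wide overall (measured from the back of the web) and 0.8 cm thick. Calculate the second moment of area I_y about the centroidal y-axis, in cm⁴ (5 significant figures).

Break the section into simple shapes (no overlaps), measuring from the bottom-left corner of the bounding box.
Web: 1.2 × 13, A = 15.6 cm², x = 0.6 cm, Ī = 1.872 cm⁴.
Top flange (beyond web): 9.8 × 0.8, A = 7.84 cm², x = 6.1 cm, Ī = 62.74613 cm⁴.
Bottom flange (beyond web): 9.8 × 0.8, A = 7.84 cm², x = 6.1 cm, Ī = 62.74613 cm⁴.
Centroid: x̄ = ΣA·x / ΣA = 3.357033 cm.
Transfer each piece to the centroidal y-axis using Ī + A·d² with d = x − 3.357033:
  web: d = -2.757033 cm → contributes +120.4512 cm⁴
  top flange (beyond web): d = 2.742967 cm → contributes +121.7332 cm⁴
  bottom flange (beyond web): d = 2.742967 cm → contributes +121.7332 cm⁴
Total I = 363.9177 cm⁴.

I_y ≈ 363.92 cm⁴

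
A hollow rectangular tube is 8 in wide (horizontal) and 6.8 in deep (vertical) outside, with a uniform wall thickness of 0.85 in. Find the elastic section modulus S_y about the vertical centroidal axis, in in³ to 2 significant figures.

Split into non-overlapping primitives; take the origin at the lower-left of the bounding box.
Outer rectangle: 8 × 6.8, A = 54.4 in², x = 4 in, Ī = 290.1 in⁴.
Inner void (subtracted): 6.3 × 5.1, A = 32.13 in², x = 4 in, Ī = 106.3 in⁴.
By symmetry the centroid is at mid-width, x̄ = 4 in.
All pieces are centred on the vertical centroidal axis, so I = ΣĪ (holes subtracted) = 183.9 in⁴.
Extreme fibre distance c = 4 in; S = I/c = 45.97 in³.

S_y ≈ 46 in³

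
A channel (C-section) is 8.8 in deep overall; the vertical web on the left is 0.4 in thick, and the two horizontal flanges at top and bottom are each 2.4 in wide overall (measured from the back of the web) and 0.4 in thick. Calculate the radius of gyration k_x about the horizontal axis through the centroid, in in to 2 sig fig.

Decompose the section into non-overlapping parts with the origin at the bottom-left of its bounding rectangle.
Web: 0.4 × 8.8, A = 3.52 in², y = 4.4 in, Ī = 22.72 in⁴.
Top flange (beyond web): 2 × 0.4, A = 0.8 in², y = 8.6 in, Ī = 0.01067 in⁴.
Bottom flange (beyond web): 2 × 0.4, A = 0.8 in², y = 0.2 in, Ī = 0.01067 in⁴.
By symmetry the centroid is at mid-height, ȳ = 4.4 in.
Transfer each piece to the horizontal axis through the centroid using Ī + A·d² with d = y − 4.4:
  web: d = 0 in → contributes +22.72 in⁴
  top flange (beyond web): d = 4.2 in → contributes +14.12 in⁴
  bottom flange (beyond web): d = -4.2 in → contributes +14.12 in⁴
Total I = 50.96 in⁴.
Radius of gyration: k = √(I/A) = √(50.96 / 5.12) = 3.155 in.

k_x ≈ 3.2 in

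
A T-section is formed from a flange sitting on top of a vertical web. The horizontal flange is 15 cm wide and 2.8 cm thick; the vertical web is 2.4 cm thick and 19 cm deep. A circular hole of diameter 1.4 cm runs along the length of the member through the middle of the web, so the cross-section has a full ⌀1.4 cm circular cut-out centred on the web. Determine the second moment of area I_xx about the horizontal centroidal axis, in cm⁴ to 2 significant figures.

I_xx ≈ 4000 cm⁴

Break the section into simple shapes (no overlaps), measuring from the bottom-left corner of the bounding box.
Flange: 15 × 2.8, A = 42 cm², y = 20.4 cm, Ī = 27.44 cm⁴.
Web: 2.4 × 19, A = 45.6 cm², y = 9.5 cm, Ī = 1 372 cm⁴.
Hole (subtracted): ⌀1.4, A = 1.539 cm², y = 9.5 cm, Ī = 0.1886 cm⁴.
Centroid: ȳ = ΣA·y / ΣA = 14.82 cm.
Transfer each piece to the horizontal centroidal axis using Ī + A·d² with d = y − 14.82:
  flange: d = 5.58 cm → contributes +1 335 cm⁴
  web: d = -5.32 cm → contributes +2 662 cm⁴
  hole: d = -5.32 cm → contributes −43.75 cm⁴
Total I = 3 954 cm⁴.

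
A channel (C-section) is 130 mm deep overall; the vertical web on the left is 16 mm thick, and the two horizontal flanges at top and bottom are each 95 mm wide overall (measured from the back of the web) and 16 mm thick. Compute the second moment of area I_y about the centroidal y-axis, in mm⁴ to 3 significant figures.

Split into non-overlapping primitives; take the origin at the lower-left of the bounding box.
Web: 16 × 130, A = 2 080 mm², x = 8 mm, Ī = 44 373 mm⁴.
Top flange (beyond web): 79 × 16, A = 1 264 mm², x = 55.5 mm, Ī = 657 385 mm⁴.
Bottom flange (beyond web): 79 × 16, A = 1 264 mm², x = 55.5 mm, Ī = 657 385 mm⁴.
Centroid: x̄ = ΣA·x / ΣA = 34.059 mm.
Transfer each piece to the centroidal y-axis using Ī + A·d² with d = x − 34.059:
  web: d = -26.059 mm → contributes +1 456 845 mm⁴
  top flange (beyond web): d = 21.441 mm → contributes +1 238 465 mm⁴
  bottom flange (beyond web): d = 21.441 mm → contributes +1 238 465 mm⁴
Total I = 3 933 776 mm⁴.

I_y ≈ 3.93 × 10⁶ mm⁴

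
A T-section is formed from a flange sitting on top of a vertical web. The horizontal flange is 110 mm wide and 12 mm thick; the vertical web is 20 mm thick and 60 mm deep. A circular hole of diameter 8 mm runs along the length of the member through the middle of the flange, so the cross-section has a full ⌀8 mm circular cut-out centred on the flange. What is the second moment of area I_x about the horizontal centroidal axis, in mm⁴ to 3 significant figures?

I_x ≈ 1.18 × 10⁶ mm⁴

Treat the section as a set of non-overlapping primitives; coordinates are from the bounding-box lower-left.
Flange: 110 × 12, A = 1 320 mm², y = 66 mm, Ī = 15 840 mm⁴.
Web: 20 × 60, A = 1 200 mm², y = 30 mm, Ī = 360 000 mm⁴.
Hole (subtracted): ⌀8, A = 50.265 mm², y = 66 mm, Ī = 201.06 mm⁴.
Centroid: ȳ = ΣA·y / ΣA = 48.508 mm.
Transfer each piece to the horizontal centroidal axis using Ī + A·d² with d = y − 48.508:
  flange: d = 17.492 mm → contributes +419 709 mm⁴
  web: d = -18.508 mm → contributes +771 066 mm⁴
  hole: d = 17.492 mm → contributes −15 580 mm⁴
Total I = 1 175 195 mm⁴.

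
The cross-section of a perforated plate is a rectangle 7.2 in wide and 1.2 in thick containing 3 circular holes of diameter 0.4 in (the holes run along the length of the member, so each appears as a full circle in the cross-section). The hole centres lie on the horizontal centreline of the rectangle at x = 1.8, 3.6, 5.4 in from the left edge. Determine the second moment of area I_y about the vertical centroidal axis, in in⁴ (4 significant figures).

Treat the section as a set of non-overlapping primitives; coordinates are from the bounding-box lower-left.
Plate: 7.2 × 1.2, A = 8.64 in², x = 3.6 in, Ī = 37.3248 in⁴.
Hole 1 (subtracted): ⌀0.4, A = 0.125664 in², x = 1.8 in, Ī = 0.00125664 in⁴.
Hole 2 (subtracted): ⌀0.4, A = 0.125664 in², x = 3.6 in, Ī = 0.00125664 in⁴.
Hole 3 (subtracted): ⌀0.4, A = 0.125664 in², x = 5.4 in, Ī = 0.00125664 in⁴.
By symmetry the centroid is at mid-width, x̄ = 3.6 in.
Transfer each piece to the vertical centroidal axis using Ī + A·d² with d = x − 3.6:
  plate: d = 0 in → contributes +37.3248 in⁴
  hole 1: d = -1.8 in → contributes −0.408407 in⁴
  hole 2: d = 0 in → contributes −0.00125664 in⁴
  hole 3: d = 1.8 in → contributes −0.408407 in⁴
Total I = 36.5067 in⁴.

I_y ≈ 36.51 in⁴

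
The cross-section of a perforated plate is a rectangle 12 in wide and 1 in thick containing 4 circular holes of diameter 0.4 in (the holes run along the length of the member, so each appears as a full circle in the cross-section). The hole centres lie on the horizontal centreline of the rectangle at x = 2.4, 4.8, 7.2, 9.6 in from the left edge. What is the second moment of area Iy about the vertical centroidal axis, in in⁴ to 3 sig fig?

Iy ≈ 140 in⁴

Treat the section as a set of non-overlapping primitives; coordinates are from the bounding-box lower-left.
Plate: 12 × 1, A = 12 in², x = 6 in, Ī = 144 in⁴.
Hole 1 (subtracted): ⌀0.4, A = 0.12566 in², x = 2.4 in, Ī = 0.0012566 in⁴.
Hole 2 (subtracted): ⌀0.4, A = 0.12566 in², x = 4.8 in, Ī = 0.0012566 in⁴.
Hole 3 (subtracted): ⌀0.4, A = 0.12566 in², x = 7.2 in, Ī = 0.0012566 in⁴.
Hole 4 (subtracted): ⌀0.4, A = 0.12566 in², x = 9.6 in, Ī = 0.0012566 in⁴.
By symmetry the centroid is at mid-width, x̄ = 6 in.
Transfer each piece to the vertical centroidal axis using Ī + A·d² with d = x − 6:
  plate: d = 0 in → contributes +144 in⁴
  hole 1: d = -3.6 in → contributes −1.6299 in⁴
  hole 2: d = -1.2 in → contributes −0.18221 in⁴
  hole 3: d = 1.2 in → contributes −0.18221 in⁴
  hole 4: d = 3.6 in → contributes −1.6299 in⁴
Total I = 140.38 in⁴.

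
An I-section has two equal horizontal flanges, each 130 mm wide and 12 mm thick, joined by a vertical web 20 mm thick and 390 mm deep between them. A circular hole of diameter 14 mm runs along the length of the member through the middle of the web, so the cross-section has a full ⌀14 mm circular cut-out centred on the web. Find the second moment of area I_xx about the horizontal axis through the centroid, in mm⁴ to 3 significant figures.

Break the section into simple shapes (no overlaps), measuring from the bottom-left corner of the bounding box.
Bottom flange: 130 × 12, A = 1 560 mm², y = 6 mm, Ī = 18 720 mm⁴.
Web: 20 × 390, A = 7 800 mm², y = 207 mm, Ī = 98 865 000 mm⁴.
Top flange: 130 × 12, A = 1 560 mm², y = 408 mm, Ī = 18 720 mm⁴.
Hole (subtracted): ⌀14, A = 153.94 mm², y = 207 mm, Ī = 1885.7 mm⁴.
By symmetry the centroid is at mid-height, ȳ = 207 mm.
Transfer each piece to the horizontal axis through the centroid using Ī + A·d² with d = y − 207:
  bottom flange: d = -201 mm → contributes +63 044 280 mm⁴
  web: d = 0 mm → contributes +98 865 000 mm⁴
  top flange: d = 201 mm → contributes +63 044 280 mm⁴
  hole: d = 0 mm → contributes −1885.7 mm⁴
Total I = 224 951 674 mm⁴.

I_xx ≈ 2.25 × 10⁸ mm⁴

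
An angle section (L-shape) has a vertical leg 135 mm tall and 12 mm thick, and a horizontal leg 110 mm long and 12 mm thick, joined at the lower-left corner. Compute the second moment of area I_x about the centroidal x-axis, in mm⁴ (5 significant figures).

I_x ≈ 5.0516 × 10⁶ mm⁴

Decompose the section into non-overlapping parts with the origin at the bottom-left of its bounding rectangle.
Vertical leg: 12 × 135, A = 1 620 mm², y = 67.5 mm, Ī = 2 460 375 mm⁴.
Horizontal leg (remainder): 98 × 12, A = 1 176 mm², y = 6 mm, Ī = 14 112 mm⁴.
Centroid: ȳ = ΣA·y / ΣA = 41.63305 mm.
Transfer each piece to the centroidal x-axis using Ī + A·d² with d = y − 41.63305:
  vertical leg: d = 25.86695 mm → contributes +3 544 316 mm⁴
  horizontal leg (remainder): d = -35.63305 mm → contributes +1 507 296 mm⁴
Total I = 5 051 612 mm⁴.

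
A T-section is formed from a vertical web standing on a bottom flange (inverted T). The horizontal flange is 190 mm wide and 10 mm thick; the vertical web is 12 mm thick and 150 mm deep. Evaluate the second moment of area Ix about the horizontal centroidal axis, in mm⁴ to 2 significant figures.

Ix ≈ 9.3 × 10⁶ mm⁴

Break the section into simple shapes (no overlaps), measuring from the bottom-left corner of the bounding box.
Flange: 190 × 10, A = 1 900 mm², y = 5 mm, Ī = 15 833 mm⁴.
Web: 12 × 150, A = 1 800 mm², y = 85 mm, Ī = 3 375 000 mm⁴.
Centroid: ȳ = ΣA·y / ΣA = 43.92 mm.
Transfer each piece to the horizontal centroidal axis using Ī + A·d² with d = y − 43.92:
  flange: d = -38.92 mm → contributes +2 893 730 mm⁴
  web: d = 41.08 mm → contributes +6 412 779 mm⁴
Total I = 9 306 509 mm⁴.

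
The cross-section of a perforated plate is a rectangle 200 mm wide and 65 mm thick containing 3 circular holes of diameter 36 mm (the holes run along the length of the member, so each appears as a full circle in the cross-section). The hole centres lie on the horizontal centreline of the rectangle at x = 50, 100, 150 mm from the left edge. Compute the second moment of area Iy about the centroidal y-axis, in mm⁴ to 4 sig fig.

Break the section into simple shapes (no overlaps), measuring from the bottom-left corner of the bounding box.
Plate: 200 × 65, A = 13 000 mm², x = 100 mm, Ī = 43 333 333 mm⁴.
Hole 1 (subtracted): ⌀36, A = 1017.88 mm², x = 50 mm, Ī = 82 448 mm⁴.
Hole 2 (subtracted): ⌀36, A = 1017.88 mm², x = 100 mm, Ī = 82 448 mm⁴.
Hole 3 (subtracted): ⌀36, A = 1017.88 mm², x = 150 mm, Ī = 82 448 mm⁴.
By symmetry the centroid is at mid-width, x̄ = 100 mm.
Transfer each piece to the centroidal y-axis using Ī + A·d² with d = x − 100:
  plate: d = 0 mm → contributes +43 333 333 mm⁴
  hole 1: d = -50 mm → contributes −2 627 138 mm⁴
  hole 2: d = 0 mm → contributes −82 448 mm⁴
  hole 3: d = 50 mm → contributes −2 627 138 mm⁴
Total I = 37 996 609 mm⁴.

Iy ≈ 3.800 × 10⁷ mm⁴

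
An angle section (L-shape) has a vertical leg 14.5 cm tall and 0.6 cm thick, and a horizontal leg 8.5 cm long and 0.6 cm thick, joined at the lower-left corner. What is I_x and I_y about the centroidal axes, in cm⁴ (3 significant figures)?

I_x ≈ 301 cm⁴, I_y ≈ 80.3 cm⁴

Treat the section as a set of non-overlapping primitives; coordinates are from the bounding-box lower-left.
Vertical leg: 0.6 × 14.5, A = 8.7 cm², y = 7.25 cm, Ī = 152.43 cm⁴.
Horizontal leg (remainder): 7.9 × 0.6, A = 4.74 cm², y = 0.3 cm, Ī = 0.1422 cm⁴.
Centroid: ȳ = ΣA·y / ΣA = 4.7989 cm.
Transfer each piece to the centroidal x-axis using Ī + A·d² with d = y − 4.7989:
  vertical leg: d = 2.4511 cm → contributes +204.7 cm⁴
  horizontal leg (remainder): d = -4.4989 cm → contributes +96.08 cm⁴
Total I = 300.78 cm⁴.
For the y-axis: x̄ = 1.7989 cm.
Repeating about the centroidal y-axis gives I_y = 80.334 cm⁴.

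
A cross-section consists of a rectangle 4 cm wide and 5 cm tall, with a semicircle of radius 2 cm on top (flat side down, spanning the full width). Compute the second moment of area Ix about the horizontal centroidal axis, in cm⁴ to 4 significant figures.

Ix ≈ 97.04 cm⁴

Decompose the section into non-overlapping parts with the origin at the bottom-left of its bounding rectangle.
Rectangular body: 4 × 5, A = 20 cm², y = 2.5 cm, Ī = 41.6667 cm⁴.
Semicircular cap: semicircle r = 2, A = 6.28319 cm², y = 5.84883 cm, Ī = 1.75611 cm⁴.
Centroid: ȳ = ΣA·y / ΣA = 3.30056 cm.
Transfer each piece to the horizontal centroidal axis using Ī + A·d² with d = y − 3.30056:
  rectangular body: d = -0.800561 cm → contributes +54.4846 cm⁴
  semicircular cap: d = 2.54827 cm → contributes +42.557 cm⁴
Total I = 97.0416 cm⁴.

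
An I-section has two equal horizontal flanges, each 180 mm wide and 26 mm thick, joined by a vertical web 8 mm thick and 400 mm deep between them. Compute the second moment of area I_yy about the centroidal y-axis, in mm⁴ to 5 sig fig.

I_yy ≈ 2.5289 × 10⁷ mm⁴

Split into non-overlapping primitives; take the origin at the lower-left of the bounding box.
Bottom flange: 180 × 26, A = 4 680 mm², x = 90 mm, Ī = 12 636 000 mm⁴.
Web: 8 × 400, A = 3 200 mm², x = 90 mm, Ī = 17066.67 mm⁴.
Top flange: 180 × 26, A = 4 680 mm², x = 90 mm, Ī = 12 636 000 mm⁴.
By symmetry the centroid is at mid-width, x̄ = 90 mm.
All pieces are centred on the centroidal y-axis, so I = ΣĪ = 25 289 067 mm⁴.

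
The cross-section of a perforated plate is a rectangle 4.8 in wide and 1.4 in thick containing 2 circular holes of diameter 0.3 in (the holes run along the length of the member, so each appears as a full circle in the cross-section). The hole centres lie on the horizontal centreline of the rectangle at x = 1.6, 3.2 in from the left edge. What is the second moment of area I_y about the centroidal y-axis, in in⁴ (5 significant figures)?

I_y ≈ 12.811 in⁴

Treat the section as a set of non-overlapping primitives; coordinates are from the bounding-box lower-left.
Plate: 4.8 × 1.4, A = 6.72 in², x = 2.4 in, Ī = 12.9024 in⁴.
Hole 1 (subtracted): ⌀0.3, A = 0.07068583 in², x = 1.6 in, Ī = 0.0003976078 in⁴.
Hole 2 (subtracted): ⌀0.3, A = 0.07068583 in², x = 3.2 in, Ī = 0.0003976078 in⁴.
By symmetry the centroid is at mid-width, x̄ = 2.4 in.
Transfer each piece to the centroidal y-axis using Ī + A·d² with d = x − 2.4:
  plate: d = 0 in → contributes +12.9024 in⁴
  hole 1: d = -0.8 in → contributes −0.04563654 in⁴
  hole 2: d = 0.8 in → contributes −0.04563654 in⁴
Total I = 12.81113 in⁴.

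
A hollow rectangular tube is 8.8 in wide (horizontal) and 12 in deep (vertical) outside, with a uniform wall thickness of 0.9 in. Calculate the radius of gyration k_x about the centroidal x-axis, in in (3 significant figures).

k_x ≈ 4.35 in

Treat the section as a set of non-overlapping primitives; coordinates are from the bounding-box lower-left.
Outer rectangle: 8.8 × 12, A = 105.6 in², y = 6 in, Ī = 1267.2 in⁴.
Inner void (subtracted): 7 × 10.2, A = 71.4 in², y = 6 in, Ī = 619.04 in⁴.
By symmetry the centroid is at mid-height, ȳ = 6 in.
All pieces are centred on the centroidal x-axis, so I = ΣĪ (holes subtracted) = 648.16 in⁴.
Radius of gyration: k = √(I/A) = √(648.16 / 34.2) = 4.3534 in.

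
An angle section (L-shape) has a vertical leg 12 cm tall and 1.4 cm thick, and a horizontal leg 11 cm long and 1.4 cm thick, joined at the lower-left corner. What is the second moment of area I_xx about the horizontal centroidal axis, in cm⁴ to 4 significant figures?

I_xx ≈ 413.5 cm⁴

Decompose the section into non-overlapping parts with the origin at the bottom-left of its bounding rectangle.
Vertical leg: 1.4 × 12, A = 16.8 cm², y = 6 cm, Ī = 201.6 cm⁴.
Horizontal leg (remainder): 9.6 × 1.4, A = 13.44 cm², y = 0.7 cm, Ī = 2.1952 cm⁴.
Centroid: ȳ = ΣA·y / ΣA = 3.64444 cm.
Transfer each piece to the horizontal centroidal axis using Ī + A·d² with d = y − 3.64444:
  vertical leg: d = 2.35556 cm → contributes +294.817 cm⁴
  horizontal leg (remainder): d = -2.94444 cm → contributes +118.717 cm⁴
Total I = 413.534 cm⁴.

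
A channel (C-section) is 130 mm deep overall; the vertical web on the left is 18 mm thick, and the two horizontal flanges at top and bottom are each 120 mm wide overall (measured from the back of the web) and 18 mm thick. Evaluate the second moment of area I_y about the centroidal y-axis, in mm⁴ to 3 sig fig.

I_y ≈ 8.39 × 10⁶ mm⁴

Decompose the section into non-overlapping parts with the origin at the bottom-left of its bounding rectangle.
Web: 18 × 130, A = 2 340 mm², x = 9 mm, Ī = 63 180 mm⁴.
Top flange (beyond web): 102 × 18, A = 1 836 mm², x = 69 mm, Ī = 1 591 812 mm⁴.
Bottom flange (beyond web): 102 × 18, A = 1 836 mm², x = 69 mm, Ī = 1 591 812 mm⁴.
Centroid: x̄ = ΣA·x / ΣA = 45.647 mm.
Transfer each piece to the centroidal y-axis using Ī + A·d² with d = x − 45.647:
  web: d = -36.647 mm → contributes +3 205 756 mm⁴
  top flange (beyond web): d = 23.353 mm → contributes +2 593 123 mm⁴
  bottom flange (beyond web): d = 23.353 mm → contributes +2 593 123 mm⁴
Total I = 8 392 002 mm⁴.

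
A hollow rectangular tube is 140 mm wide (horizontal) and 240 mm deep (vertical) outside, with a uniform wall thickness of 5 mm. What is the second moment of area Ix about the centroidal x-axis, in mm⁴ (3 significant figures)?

Ix ≈ 2.95 × 10⁷ mm⁴

Decompose the section into non-overlapping parts with the origin at the bottom-left of its bounding rectangle.
Outer rectangle: 140 × 240, A = 33 600 mm², y = 120 mm, Ī = 161 280 000 mm⁴.
Inner void (subtracted): 130 × 230, A = 29 900 mm², y = 120 mm, Ī = 131 809 167 mm⁴.
By symmetry the centroid is at mid-height, ȳ = 120 mm.
All pieces are centred on the centroidal x-axis, so I = ΣĪ (holes subtracted) = 29 470 833 mm⁴.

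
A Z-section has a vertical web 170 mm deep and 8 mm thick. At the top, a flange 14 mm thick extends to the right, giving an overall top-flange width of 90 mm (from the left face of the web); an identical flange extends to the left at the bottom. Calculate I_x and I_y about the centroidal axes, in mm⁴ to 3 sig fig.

Treat the section as a set of non-overlapping primitives; coordinates are from the bounding-box lower-left.
Web: 8 × 170, A = 1 360 mm², y = 85 mm, Ī = 3 275 333 mm⁴.
Top flange (beyond web): 82 × 14, A = 1 148 mm², y = 163 mm, Ī = 18 751 mm⁴.
Bottom flange (beyond web): 82 × 14, A = 1 148 mm², y = 7 mm, Ī = 18 751 mm⁴.
Centroid: ȳ = ΣA·y / ΣA = 85 mm.
Transfer each piece to the centroidal x-axis using Ī + A·d² with d = y − 85:
  web: d = 0 mm → contributes +3 275 333 mm⁴
  top flange (beyond web): d = 78 mm → contributes +7 003 183 mm⁴
  bottom flange (beyond web): d = -78 mm → contributes +7 003 183 mm⁴
Total I = 17 281 699 mm⁴.
For the y-axis: x̄ = 86 mm.
Repeating about the centroidal y-axis gives I_y = 5 943 179 mm⁴.

I_x ≈ 1.73 × 10⁷ mm⁴, I_y ≈ 5.94 × 10⁶ mm⁴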